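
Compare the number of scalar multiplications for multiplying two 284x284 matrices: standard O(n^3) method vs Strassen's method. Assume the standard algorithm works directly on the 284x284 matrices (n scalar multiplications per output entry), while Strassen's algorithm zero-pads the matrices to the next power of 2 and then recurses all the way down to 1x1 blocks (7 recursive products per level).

Matrix multiplication for 284x284 matrices:

Strassen's algorithm requires power-of-2 dimensions. Pad 284x284 to 512x512 (next power of 2).

Standard algorithm: 284^3 = 22906304 multiplications
Strassen's algorithm: 7^(log2(512)) = 7^9 = 40353607 multiplications
Difference: 22906304 - 40353607 = -17447303 (Strassen uses MORE here due to padding overhead — for small or just-over-power-of-2 n, padding can outweigh the per-level savings)

Standard: 22906304 multiplications (284^3). Strassen: 40353607 multiplications (7^9, after padding to 512x512). Strassen reduces 8 recursive multiplications to 7 at each level.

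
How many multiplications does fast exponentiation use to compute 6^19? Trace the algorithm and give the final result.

Computing 6^19 by squaring (build up from 6^1; each line after the first costs one multiplication):

6^1 = 6
6^2 = (6^1)^2 = 6^2 = 36
6^4 = (6^2)^2 = 36^2 = 1296
6^8 = (6^4)^2 = 1296^2 = 1679616
6^9 = 6 * 6^8 = 6 * 1679616 = 10077696
6^18 = (6^9)^2 = 10077696^2 = 101559956668416
6^19 = 6 * 6^18 = 6 * 101559956668416 = 609359740010496

Result: 609359740010496
Multiplications needed: 6 (6 lines after 6^1)

6^19 = 609359740010496. Using exponentiation by squaring, this requires 6 multiplications. The key idea: if the exponent is even, square the half-power; if odd, multiply by the base once.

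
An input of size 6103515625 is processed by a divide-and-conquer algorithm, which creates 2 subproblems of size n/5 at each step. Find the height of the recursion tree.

For divide and conquer with division factor 5:

Problem sizes at each level:
Level 0: 6103515625
Level 1: 1220703125
Level 2: 244140625
Level 3: 48828125
Level 4: 9765625
Level 5: 1953125
Level 6: 390625
Level 7: 78125
Level 8: 15625
Level 9: 3125
Level 10: 625
Level 11: 125
Level 12: 25
Level 13: 5
Level 14: 1

The root is level 0 and the size-1 base case is level 14 (the tree spans levels 0 through 14, i.e. 15 levels counting the root), so the depth is the number of divisions: log_5(6103515625) = 14

The recursion tree depth is log_5(6103515625) = 14. At each level, the problem size is divided by 5, so it takes 14 divisions to reduce to a base case of size 1. The algorithm makes 2 recursive calls at each level.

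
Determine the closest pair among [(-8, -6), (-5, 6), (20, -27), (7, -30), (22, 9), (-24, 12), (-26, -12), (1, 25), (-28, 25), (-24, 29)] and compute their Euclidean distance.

Computing all pairwise distances among 10 points:

d((-8, -6), (-5, 6)) = 12.3693
d((-8, -6), (20, -27)) = 35.0
d((-8, -6), (7, -30)) = 28.3019
d((-8, -6), (22, 9)) = 33.541
d((-8, -6), (-24, 12)) = 24.0832
d((-8, -6), (-26, -12)) = 18.9737
d((-8, -6), (1, 25)) = 32.28
d((-8, -6), (-28, 25)) = 36.8917
d((-8, -6), (-24, 29)) = 38.4838
d((-5, 6), (20, -27)) = 41.4005
d((-5, 6), (7, -30)) = 37.9473
d((-5, 6), (22, 9)) = 27.1662
d((-5, 6), (-24, 12)) = 19.9249
d((-5, 6), (-26, -12)) = 27.6586
d((-5, 6), (1, 25)) = 19.9249
d((-5, 6), (-28, 25)) = 29.8329
d((-5, 6), (-24, 29)) = 29.8329
d((20, -27), (7, -30)) = 13.3417
d((20, -27), (22, 9)) = 36.0555
d((20, -27), (-24, 12)) = 58.7963
d((20, -27), (-26, -12)) = 48.3839
d((20, -27), (1, 25)) = 55.3624
d((20, -27), (-28, 25)) = 70.7672
d((20, -27), (-24, 29)) = 71.218
d((7, -30), (22, 9)) = 41.7852
d((7, -30), (-24, 12)) = 52.2015
d((7, -30), (-26, -12)) = 37.5899
d((7, -30), (1, 25)) = 55.3263
d((7, -30), (-28, 25)) = 65.192
d((7, -30), (-24, 29)) = 66.6483
d((22, 9), (-24, 12)) = 46.0977
d((22, 9), (-26, -12)) = 52.3927
d((22, 9), (1, 25)) = 26.4008
d((22, 9), (-28, 25)) = 52.4976
d((22, 9), (-24, 29)) = 50.1597
d((-24, 12), (-26, -12)) = 24.0832
d((-24, 12), (1, 25)) = 28.178
d((-24, 12), (-28, 25)) = 13.6015
d((-24, 12), (-24, 29)) = 17.0
d((-26, -12), (1, 25)) = 45.8039
d((-26, -12), (-28, 25)) = 37.054
d((-26, -12), (-24, 29)) = 41.0488
d((1, 25), (-28, 25)) = 29.0
d((1, 25), (-24, 29)) = 25.318
d((-28, 25), (-24, 29)) = 5.6569 <-- minimum

Closest pair: (-28, 25) and (-24, 29) with distance 5.6569

The closest pair is (-28, 25) and (-24, 29) with Euclidean distance 5.6569. For 10 points, brute-force pairwise comparison is shown above. For large n, the divide-and-conquer algorithm (sort by x, recurse on halves, check the dividing strip) achieves O(n log n).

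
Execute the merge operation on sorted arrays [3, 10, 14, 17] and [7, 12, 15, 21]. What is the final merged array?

Merging process:

Compare 3 vs 7: take 3 from left. Merged: [3]
Compare 10 vs 7: take 7 from right. Merged: [3, 7]
Compare 10 vs 12: take 10 from left. Merged: [3, 7, 10]
Compare 14 vs 12: take 12 from right. Merged: [3, 7, 10, 12]
Compare 14 vs 15: take 14 from left. Merged: [3, 7, 10, 12, 14]
Compare 17 vs 15: take 15 from right. Merged: [3, 7, 10, 12, 14, 15]
Compare 17 vs 21: take 17 from left. Merged: [3, 7, 10, 12, 14, 15, 17]
Append remaining from right: [21]. Merged: [3, 7, 10, 12, 14, 15, 17, 21]

Final merged array: [3, 7, 10, 12, 14, 15, 17, 21]
Total comparisons: 7

The merged array is [3, 7, 10, 12, 14, 15, 17, 21], requiring 7 comparisons. The merge step runs in O(n) time where n is the total number of elements.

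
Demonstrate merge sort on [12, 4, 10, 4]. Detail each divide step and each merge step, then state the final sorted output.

Merge sort trace:

Split: [12, 4, 10, 4] -> [12, 4] and [10, 4]
  Split: [12, 4] -> [12] and [4]
  Merge: [12] + [4] -> [4, 12]
  Split: [10, 4] -> [10] and [4]
  Merge: [10] + [4] -> [4, 10]
Merge: [4, 12] + [4, 10] -> [4, 4, 10, 12]

Final sorted array: [4, 4, 10, 12]

The merge sort proceeds by recursively splitting the array and merging sorted halves.
After all merges, the sorted array is [4, 4, 10, 12].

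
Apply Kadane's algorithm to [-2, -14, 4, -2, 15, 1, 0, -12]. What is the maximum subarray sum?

Using Kadane's algorithm on [-2, -14, 4, -2, 15, 1, 0, -12]:

Scanning through the array:
Position 1 (value -14): max_ending_here = -14, max_so_far = -2
Position 2 (value 4): max_ending_here = 4, max_so_far = 4
Position 3 (value -2): max_ending_here = 2, max_so_far = 4
Position 4 (value 15): max_ending_here = 17, max_so_far = 17
Position 5 (value 1): max_ending_here = 18, max_so_far = 18
Position 6 (value 0): max_ending_here = 18, max_so_far = 18
Position 7 (value -12): max_ending_here = 6, max_so_far = 18

Maximum subarray: [4, -2, 15, 1]
Maximum sum: 18

The maximum subarray is [4, -2, 15, 1] with sum 18. This subarray runs from index 2 to index 5.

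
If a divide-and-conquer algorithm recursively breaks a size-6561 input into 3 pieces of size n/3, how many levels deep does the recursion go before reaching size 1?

For divide and conquer with division factor 3:

Problem sizes at each level:
Level 0: 6561
Level 1: 2187
Level 2: 729
Level 3: 243
Level 4: 81
Level 5: 27
Level 6: 9
Level 7: 3
Level 8: 1

The root is level 0 and the size-1 base case is level 8 (the tree spans levels 0 through 8, i.e. 9 levels counting the root), so the depth is the number of divisions: log_3(6561) = 8

The recursion tree depth is log_3(6561) = 8. At each level, the problem size is divided by 3, so it takes 8 divisions to reduce to a base case of size 1. The algorithm makes 3 recursive calls at each level.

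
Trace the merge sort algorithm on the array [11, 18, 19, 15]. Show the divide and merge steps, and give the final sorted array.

Merge sort trace:

Split: [11, 18, 19, 15] -> [11, 18] and [19, 15]
  Split: [11, 18] -> [11] and [18]
  Merge: [11] + [18] -> [11, 18]
  Split: [19, 15] -> [19] and [15]
  Merge: [19] + [15] -> [15, 19]
Merge: [11, 18] + [15, 19] -> [11, 15, 18, 19]

Final sorted array: [11, 15, 18, 19]

The merge sort proceeds by recursively splitting the array and merging sorted halves.
After all merges, the sorted array is [11, 15, 18, 19].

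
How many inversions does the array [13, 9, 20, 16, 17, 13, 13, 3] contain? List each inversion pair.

Finding inversions in [13, 9, 20, 16, 17, 13, 13, 3]:

(0, 1): arr[0]=13 > arr[1]=9
(0, 7): arr[0]=13 > arr[7]=3
(1, 7): arr[1]=9 > arr[7]=3
(2, 3): arr[2]=20 > arr[3]=16
(2, 4): arr[2]=20 > arr[4]=17
(2, 5): arr[2]=20 > arr[5]=13
(2, 6): arr[2]=20 > arr[6]=13
(2, 7): arr[2]=20 > arr[7]=3
(3, 5): arr[3]=16 > arr[5]=13
(3, 6): arr[3]=16 > arr[6]=13
(3, 7): arr[3]=16 > arr[7]=3
(4, 5): arr[4]=17 > arr[5]=13
(4, 6): arr[4]=17 > arr[6]=13
(4, 7): arr[4]=17 > arr[7]=3
(5, 7): arr[5]=13 > arr[7]=3
(6, 7): arr[6]=13 > arr[7]=3

Total inversions: 16

The array has 16 inversion(s): (0,1), (0,7), (1,7), (2,3), (2,4), (2,5), (2,6), (2,7), (3,5), (3,6), (3,7), (4,5), (4,6), (4,7), (5,7), (6,7). Each pair (i,j) satisfies i < j and arr[i] > arr[j].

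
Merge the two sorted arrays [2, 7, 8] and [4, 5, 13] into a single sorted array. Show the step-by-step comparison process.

Merging process:

Compare 2 vs 4: take 2 from left. Merged: [2]
Compare 7 vs 4: take 4 from right. Merged: [2, 4]
Compare 7 vs 5: take 5 from right. Merged: [2, 4, 5]
Compare 7 vs 13: take 7 from left. Merged: [2, 4, 5, 7]
Compare 8 vs 13: take 8 from left. Merged: [2, 4, 5, 7, 8]
Append remaining from right: [13]. Merged: [2, 4, 5, 7, 8, 13]

Final merged array: [2, 4, 5, 7, 8, 13]
Total comparisons: 5

The merged array is [2, 4, 5, 7, 8, 13], requiring 5 comparisons. The merge step runs in O(n) time where n is the total number of elements.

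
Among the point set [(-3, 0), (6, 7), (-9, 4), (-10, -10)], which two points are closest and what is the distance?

Computing all pairwise distances among 4 points:

d((-3, 0), (6, 7)) = 11.4018
d((-3, 0), (-9, 4)) = 7.2111 <-- minimum
d((-3, 0), (-10, -10)) = 12.2066
d((6, 7), (-9, 4)) = 15.2971
d((6, 7), (-10, -10)) = 23.3452
d((-9, 4), (-10, -10)) = 14.0357

Closest pair: (-3, 0) and (-9, 4) with distance 7.2111

The closest pair is (-3, 0) and (-9, 4) with Euclidean distance 7.2111. For 4 points, brute-force pairwise comparison is shown above. For large n, the divide-and-conquer algorithm (sort by x, recurse on halves, check the dividing strip) achieves O(n log n).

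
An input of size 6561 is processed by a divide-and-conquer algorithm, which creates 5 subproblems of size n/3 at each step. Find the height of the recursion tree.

For divide and conquer with division factor 3:

Problem sizes at each level:
Level 0: 6561
Level 1: 2187
Level 2: 729
Level 3: 243
Level 4: 81
Level 5: 27
Level 6: 9
Level 7: 3
Level 8: 1

The root is level 0 and the size-1 base case is level 8 (the tree spans levels 0 through 8, i.e. 9 levels counting the root), so the depth is the number of divisions: log_3(6561) = 8

The recursion tree depth is log_3(6561) = 8. At each level, the problem size is divided by 3, so it takes 8 divisions to reduce to a base case of size 1. The algorithm makes 5 recursive calls at each level.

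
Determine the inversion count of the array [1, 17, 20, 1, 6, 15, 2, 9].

Finding inversions in [1, 17, 20, 1, 6, 15, 2, 9]:

(1, 3): arr[1]=17 > arr[3]=1
(1, 4): arr[1]=17 > arr[4]=6
(1, 5): arr[1]=17 > arr[5]=15
(1, 6): arr[1]=17 > arr[6]=2
(1, 7): arr[1]=17 > arr[7]=9
(2, 3): arr[2]=20 > arr[3]=1
(2, 4): arr[2]=20 > arr[4]=6
(2, 5): arr[2]=20 > arr[5]=15
(2, 6): arr[2]=20 > arr[6]=2
(2, 7): arr[2]=20 > arr[7]=9
(4, 6): arr[4]=6 > arr[6]=2
(5, 6): arr[5]=15 > arr[6]=2
(5, 7): arr[5]=15 > arr[7]=9

Total inversions: 13

The array has 13 inversion(s): (1,3), (1,4), (1,5), (1,6), (1,7), (2,3), (2,4), (2,5), (2,6), (2,7), (4,6), (5,6), (5,7). Each pair (i,j) satisfies i < j and arr[i] > arr[j].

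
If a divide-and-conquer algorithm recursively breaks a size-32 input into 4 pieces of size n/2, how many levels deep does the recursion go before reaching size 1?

For divide and conquer with division factor 2:

Problem sizes at each level:
Level 0: 32
Level 1: 16
Level 2: 8
Level 3: 4
Level 4: 2
Level 5: 1

The root is level 0 and the size-1 base case is level 5 (the tree spans levels 0 through 5, i.e. 6 levels counting the root), so the depth is the number of divisions: log_2(32) = 5

The recursion tree depth is log_2(32) = 5. At each level, the problem size is divided by 2, so it takes 5 divisions to reduce to a base case of size 1. The algorithm makes 4 recursive calls at each level.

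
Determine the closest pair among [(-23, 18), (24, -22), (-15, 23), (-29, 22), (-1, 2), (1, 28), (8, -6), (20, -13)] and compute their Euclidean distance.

Computing all pairwise distances among 8 points:

d((-23, 18), (24, -22)) = 61.7171
d((-23, 18), (-15, 23)) = 9.434
d((-23, 18), (-29, 22)) = 7.2111 <-- minimum
d((-23, 18), (-1, 2)) = 27.2029
d((-23, 18), (1, 28)) = 26.0
d((-23, 18), (8, -6)) = 39.2046
d((-23, 18), (20, -13)) = 53.0094
d((24, -22), (-15, 23)) = 59.5483
d((24, -22), (-29, 22)) = 68.884
d((24, -22), (-1, 2)) = 34.6554
d((24, -22), (1, 28)) = 55.0364
d((24, -22), (8, -6)) = 22.6274
d((24, -22), (20, -13)) = 9.8489
d((-15, 23), (-29, 22)) = 14.0357
d((-15, 23), (-1, 2)) = 25.2389
d((-15, 23), (1, 28)) = 16.7631
d((-15, 23), (8, -6)) = 37.0135
d((-15, 23), (20, -13)) = 50.2096
d((-29, 22), (-1, 2)) = 34.4093
d((-29, 22), (1, 28)) = 30.5941
d((-29, 22), (8, -6)) = 46.4004
d((-29, 22), (20, -13)) = 60.2163
d((-1, 2), (1, 28)) = 26.0768
d((-1, 2), (8, -6)) = 12.0416
d((-1, 2), (20, -13)) = 25.807
d((1, 28), (8, -6)) = 34.7131
d((1, 28), (20, -13)) = 45.1885
d((8, -6), (20, -13)) = 13.8924

Closest pair: (-23, 18) and (-29, 22) with distance 7.2111

The closest pair is (-23, 18) and (-29, 22) with Euclidean distance 7.2111. For 8 points, brute-force pairwise comparison is shown above. For large n, the divide-and-conquer algorithm (sort by x, recurse on halves, check the dividing strip) achieves O(n log n).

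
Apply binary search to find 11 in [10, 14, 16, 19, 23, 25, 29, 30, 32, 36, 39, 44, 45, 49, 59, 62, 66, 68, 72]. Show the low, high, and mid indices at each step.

Binary search for 11 in [10, 14, 16, 19, 23, 25, 29, 30, 32, 36, 39, 44, 45, 49, 59, 62, 66, 68, 72]:

lo=0, hi=18, mid=9, arr[mid]=36 -> 36 > 11, search left half
lo=0, hi=8, mid=4, arr[mid]=23 -> 23 > 11, search left half
lo=0, hi=3, mid=1, arr[mid]=14 -> 14 > 11, search left half
lo=0, hi=0, mid=0, arr[mid]=10 -> 10 < 11, search right half
lo=1 > hi=0, target 11 not found

Binary search determines that 11 is not in the array after 4 comparisons. The search space was exhausted without finding the target.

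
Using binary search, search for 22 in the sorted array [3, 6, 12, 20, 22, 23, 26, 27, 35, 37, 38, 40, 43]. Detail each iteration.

Binary search for 22 in [3, 6, 12, 20, 22, 23, 26, 27, 35, 37, 38, 40, 43]:

lo=0, hi=12, mid=6, arr[mid]=26 -> 26 > 22, search left half
lo=0, hi=5, mid=2, arr[mid]=12 -> 12 < 22, search right half
lo=3, hi=5, mid=4, arr[mid]=22 -> Found target at index 4!

Binary search finds 22 at index 4 after 3 comparisons. The search repeatedly halves the search space by comparing with the middle element.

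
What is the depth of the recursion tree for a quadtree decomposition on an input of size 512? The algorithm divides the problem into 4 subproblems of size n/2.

For divide and conquer with division factor 2:

Problem sizes at each level:
Level 0: 512
Level 1: 256
Level 2: 128
Level 3: 64
Level 4: 32
Level 5: 16
Level 6: 8
Level 7: 4
Level 8: 2
Level 9: 1

The root is level 0 and the size-1 base case is level 9 (the tree spans levels 0 through 9, i.e. 10 levels counting the root), so the depth is the number of divisions: log_2(512) = 9

The recursion tree depth is log_2(512) = 9. At each level, the problem size is divided by 2, so it takes 9 divisions to reduce to a base case of size 1. The algorithm makes 4 recursive calls at each level.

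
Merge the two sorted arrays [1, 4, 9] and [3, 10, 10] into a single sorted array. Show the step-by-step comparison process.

Merging process:

Compare 1 vs 3: take 1 from left. Merged: [1]
Compare 4 vs 3: take 3 from right. Merged: [1, 3]
Compare 4 vs 10: take 4 from left. Merged: [1, 3, 4]
Compare 9 vs 10: take 9 from left. Merged: [1, 3, 4, 9]
Append remaining from right: [10, 10]. Merged: [1, 3, 4, 9, 10, 10]

Final merged array: [1, 3, 4, 9, 10, 10]
Total comparisons: 4

The merged array is [1, 3, 4, 9, 10, 10], requiring 4 comparisons. The merge step runs in O(n) time where n is the total number of elements.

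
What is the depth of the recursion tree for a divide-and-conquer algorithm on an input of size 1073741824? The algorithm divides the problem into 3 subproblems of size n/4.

For divide and conquer with division factor 4:

Problem sizes at each level:
Level 0: 1073741824
Level 1: 268435456
Level 2: 67108864
Level 3: 16777216
Level 4: 4194304
Level 5: 1048576
Level 6: 262144
Level 7: 65536
Level 8: 16384
Level 9: 4096
Level 10: 1024
Level 11: 256
Level 12: 64
Level 13: 16
Level 14: 4
Level 15: 1

The root is level 0 and the size-1 base case is level 15 (the tree spans levels 0 through 15, i.e. 16 levels counting the root), so the depth is the number of divisions: log_4(1073741824) = 15

The recursion tree depth is log_4(1073741824) = 15. At each level, the problem size is divided by 4, so it takes 15 divisions to reduce to a base case of size 1. The algorithm makes 3 recursive calls at each level.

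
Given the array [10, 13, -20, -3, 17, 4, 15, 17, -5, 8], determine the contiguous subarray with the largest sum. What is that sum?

Using Kadane's algorithm on [10, 13, -20, -3, 17, 4, 15, 17, -5, 8]:

Scanning through the array:
Position 1 (value 13): max_ending_here = 23, max_so_far = 23
Position 2 (value -20): max_ending_here = 3, max_so_far = 23
Position 3 (value -3): max_ending_here = 0, max_so_far = 23
Position 4 (value 17): max_ending_here = 17, max_so_far = 23
Position 5 (value 4): max_ending_here = 21, max_so_far = 23
Position 6 (value 15): max_ending_here = 36, max_so_far = 36
Position 7 (value 17): max_ending_here = 53, max_so_far = 53
Position 8 (value -5): max_ending_here = 48, max_so_far = 53
Position 9 (value 8): max_ending_here = 56, max_so_far = 56

Maximum subarray: [10, 13, -20, -3, 17, 4, 15, 17, -5, 8]
Maximum sum: 56

The maximum subarray is [10, 13, -20, -3, 17, 4, 15, 17, -5, 8] with sum 56. This subarray runs from index 0 to index 9.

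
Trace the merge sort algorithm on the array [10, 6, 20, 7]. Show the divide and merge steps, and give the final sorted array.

Merge sort trace:

Split: [10, 6, 20, 7] -> [10, 6] and [20, 7]
  Split: [10, 6] -> [10] and [6]
  Merge: [10] + [6] -> [6, 10]
  Split: [20, 7] -> [20] and [7]
  Merge: [20] + [7] -> [7, 20]
Merge: [6, 10] + [7, 20] -> [6, 7, 10, 20]

Final sorted array: [6, 7, 10, 20]

The merge sort proceeds by recursively splitting the array and merging sorted halves.
After all merges, the sorted array is [6, 7, 10, 20].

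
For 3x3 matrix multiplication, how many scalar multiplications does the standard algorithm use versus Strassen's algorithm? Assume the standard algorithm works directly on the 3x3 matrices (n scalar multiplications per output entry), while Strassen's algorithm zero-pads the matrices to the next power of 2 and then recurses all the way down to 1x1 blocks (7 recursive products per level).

Matrix multiplication for 3x3 matrices:

Strassen's algorithm requires power-of-2 dimensions. Pad 3x3 to 4x4 (next power of 2).

Standard algorithm: 3^3 = 27 multiplications
Strassen's algorithm: 7^(log2(4)) = 7^2 = 49 multiplications
Difference: 27 - 49 = -22 (Strassen uses MORE here due to padding overhead — for small or just-over-power-of-2 n, padding can outweigh the per-level savings)

Standard: 27 multiplications (3^3). Strassen: 49 multiplications (7^2, after padding to 4x4). Strassen reduces 8 recursive multiplications to 7 at each level.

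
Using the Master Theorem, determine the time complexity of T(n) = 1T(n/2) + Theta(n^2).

Master Theorem for T(n) = 1T(n/2) + O(n^2):

a = 1, b = 2, c = 2
log_b(a) = log_2(1) = 0.0000

Case 3: c = 2 > log_2(1) = 0.0000
T(n) = O(n^2) = O(n^2)

For T(n) = 1T(n/2) + O(n^2): log_2(1) = 0.0000. This is Case 3 of the Master Theorem (c > log_b(a), work dominated by root), giving O(n^2).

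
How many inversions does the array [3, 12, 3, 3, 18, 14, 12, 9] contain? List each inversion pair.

Finding inversions in [3, 12, 3, 3, 18, 14, 12, 9]:

(1, 2): arr[1]=12 > arr[2]=3
(1, 3): arr[1]=12 > arr[3]=3
(1, 7): arr[1]=12 > arr[7]=9
(4, 5): arr[4]=18 > arr[5]=14
(4, 6): arr[4]=18 > arr[6]=12
(4, 7): arr[4]=18 > arr[7]=9
(5, 6): arr[5]=14 > arr[6]=12
(5, 7): arr[5]=14 > arr[7]=9
(6, 7): arr[6]=12 > arr[7]=9

Total inversions: 9

The array has 9 inversion(s): (1,2), (1,3), (1,7), (4,5), (4,6), (4,7), (5,6), (5,7), (6,7). Each pair (i,j) satisfies i < j and arr[i] > arr[j].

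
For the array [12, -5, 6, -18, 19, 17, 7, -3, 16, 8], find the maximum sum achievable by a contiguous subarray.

Using Kadane's algorithm on [12, -5, 6, -18, 19, 17, 7, -3, 16, 8]:

Scanning through the array:
Position 1 (value -5): max_ending_here = 7, max_so_far = 12
Position 2 (value 6): max_ending_here = 13, max_so_far = 13
Position 3 (value -18): max_ending_here = -5, max_so_far = 13
Position 4 (value 19): max_ending_here = 19, max_so_far = 19
Position 5 (value 17): max_ending_here = 36, max_so_far = 36
Position 6 (value 7): max_ending_here = 43, max_so_far = 43
Position 7 (value -3): max_ending_here = 40, max_so_far = 43
Position 8 (value 16): max_ending_here = 56, max_so_far = 56
Position 9 (value 8): max_ending_here = 64, max_so_far = 64

Maximum subarray: [19, 17, 7, -3, 16, 8]
Maximum sum: 64

The maximum subarray is [19, 17, 7, -3, 16, 8] with sum 64. This subarray runs from index 4 to index 9.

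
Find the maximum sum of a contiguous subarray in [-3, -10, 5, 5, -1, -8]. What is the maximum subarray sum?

Using Kadane's algorithm on [-3, -10, 5, 5, -1, -8]:

Scanning through the array:
Position 1 (value -10): max_ending_here = -10, max_so_far = -3
Position 2 (value 5): max_ending_here = 5, max_so_far = 5
Position 3 (value 5): max_ending_here = 10, max_so_far = 10
Position 4 (value -1): max_ending_here = 9, max_so_far = 10
Position 5 (value -8): max_ending_here = 1, max_so_far = 10

Maximum subarray: [5, 5]
Maximum sum: 10

The maximum subarray is [5, 5] with sum 10. This subarray runs from index 2 to index 3.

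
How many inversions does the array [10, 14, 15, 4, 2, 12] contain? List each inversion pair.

Finding inversions in [10, 14, 15, 4, 2, 12]:

(0, 3): arr[0]=10 > arr[3]=4
(0, 4): arr[0]=10 > arr[4]=2
(1, 3): arr[1]=14 > arr[3]=4
(1, 4): arr[1]=14 > arr[4]=2
(1, 5): arr[1]=14 > arr[5]=12
(2, 3): arr[2]=15 > arr[3]=4
(2, 4): arr[2]=15 > arr[4]=2
(2, 5): arr[2]=15 > arr[5]=12
(3, 4): arr[3]=4 > arr[4]=2

Total inversions: 9

The array has 9 inversion(s): (0,3), (0,4), (1,3), (1,4), (1,5), (2,3), (2,4), (2,5), (3,4). Each pair (i,j) satisfies i < j and arr[i] > arr[j].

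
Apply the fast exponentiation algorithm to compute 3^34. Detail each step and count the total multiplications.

Computing 3^34 by squaring (build up from 3^1; each line after the first costs one multiplication):

3^1 = 3
3^2 = (3^1)^2 = 3^2 = 9
3^4 = (3^2)^2 = 9^2 = 81
3^8 = (3^4)^2 = 81^2 = 6561
3^16 = (3^8)^2 = 6561^2 = 43046721
3^17 = 3 * 3^16 = 3 * 43046721 = 129140163
3^34 = (3^17)^2 = 129140163^2 = 16677181699666569

Result: 16677181699666569
Multiplications needed: 6 (6 lines after 3^1)

3^34 = 16677181699666569. Using exponentiation by squaring, this requires 6 multiplications. The key idea: if the exponent is even, square the half-power; if odd, multiply by the base once.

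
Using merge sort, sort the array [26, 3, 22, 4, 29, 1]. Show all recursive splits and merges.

Merge sort trace:

Split: [26, 3, 22, 4, 29, 1] -> [26, 3, 22] and [4, 29, 1]
  Split: [26, 3, 22] -> [26] and [3, 22]
    Split: [3, 22] -> [3] and [22]
    Merge: [3] + [22] -> [3, 22]
  Merge: [26] + [3, 22] -> [3, 22, 26]
  Split: [4, 29, 1] -> [4] and [29, 1]
    Split: [29, 1] -> [29] and [1]
    Merge: [29] + [1] -> [1, 29]
  Merge: [4] + [1, 29] -> [1, 4, 29]
Merge: [3, 22, 26] + [1, 4, 29] -> [1, 3, 4, 22, 26, 29]

Final sorted array: [1, 3, 4, 22, 26, 29]

The merge sort proceeds by recursively splitting the array and merging sorted halves.
After all merges, the sorted array is [1, 3, 4, 22, 26, 29].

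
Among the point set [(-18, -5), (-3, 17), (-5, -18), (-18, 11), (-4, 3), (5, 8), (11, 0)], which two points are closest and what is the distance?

Computing all pairwise distances among 7 points:

d((-18, -5), (-3, 17)) = 26.6271
d((-18, -5), (-5, -18)) = 18.3848
d((-18, -5), (-18, 11)) = 16.0
d((-18, -5), (-4, 3)) = 16.1245
d((-18, -5), (5, 8)) = 26.4197
d((-18, -5), (11, 0)) = 29.4279
d((-3, 17), (-5, -18)) = 35.0571
d((-3, 17), (-18, 11)) = 16.1555
d((-3, 17), (-4, 3)) = 14.0357
d((-3, 17), (5, 8)) = 12.0416
d((-3, 17), (11, 0)) = 22.0227
d((-5, -18), (-18, 11)) = 31.7805
d((-5, -18), (-4, 3)) = 21.0238
d((-5, -18), (5, 8)) = 27.8568
d((-5, -18), (11, 0)) = 24.0832
d((-18, 11), (-4, 3)) = 16.1245
d((-18, 11), (5, 8)) = 23.1948
d((-18, 11), (11, 0)) = 31.0161
d((-4, 3), (5, 8)) = 10.2956
d((-4, 3), (11, 0)) = 15.2971
d((5, 8), (11, 0)) = 10.0 <-- minimum

Closest pair: (5, 8) and (11, 0) with distance 10.0

The closest pair is (5, 8) and (11, 0) with Euclidean distance 10.0. For 7 points, brute-force pairwise comparison is shown above. For large n, the divide-and-conquer algorithm (sort by x, recurse on halves, check the dividing strip) achieves O(n log n).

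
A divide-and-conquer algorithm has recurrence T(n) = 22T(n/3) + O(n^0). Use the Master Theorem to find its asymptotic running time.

Master Theorem for T(n) = 22T(n/3) + O(n^0):

a = 22, b = 3, c = 0
log_b(a) = log_3(22) = 2.8136

Case 1: c = 0 < log_3(22) = 2.8136
T(n) = O(n^(log_3 22))

For T(n) = 22T(n/3) + O(n^0): log_3(22) = 2.8136. This is Case 1 of the Master Theorem (c < log_b(a), work dominated by leaves), giving O(n^(log_3 22)).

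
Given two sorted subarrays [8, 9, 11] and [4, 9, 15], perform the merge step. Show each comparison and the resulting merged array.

Merging process:

Compare 8 vs 4: take 4 from right. Merged: [4]
Compare 8 vs 9: take 8 from left. Merged: [4, 8]
Compare 9 vs 9: take 9 from left. Merged: [4, 8, 9]
Compare 11 vs 9: take 9 from right. Merged: [4, 8, 9, 9]
Compare 11 vs 15: take 11 from left. Merged: [4, 8, 9, 9, 11]
Append remaining from right: [15]. Merged: [4, 8, 9, 9, 11, 15]

Final merged array: [4, 8, 9, 9, 11, 15]
Total comparisons: 5

The merged array is [4, 8, 9, 9, 11, 15], requiring 5 comparisons. The merge step runs in O(n) time where n is the total number of elements.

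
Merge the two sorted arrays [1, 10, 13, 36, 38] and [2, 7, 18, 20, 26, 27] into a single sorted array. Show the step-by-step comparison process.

Merging process:

Compare 1 vs 2: take 1 from left. Merged: [1]
Compare 10 vs 2: take 2 from right. Merged: [1, 2]
Compare 10 vs 7: take 7 from right. Merged: [1, 2, 7]
Compare 10 vs 18: take 10 from left. Merged: [1, 2, 7, 10]
Compare 13 vs 18: take 13 from left. Merged: [1, 2, 7, 10, 13]
Compare 36 vs 18: take 18 from right. Merged: [1, 2, 7, 10, 13, 18]
Compare 36 vs 20: take 20 from right. Merged: [1, 2, 7, 10, 13, 18, 20]
Compare 36 vs 26: take 26 from right. Merged: [1, 2, 7, 10, 13, 18, 20, 26]
Compare 36 vs 27: take 27 from right. Merged: [1, 2, 7, 10, 13, 18, 20, 26, 27]
Append remaining from left: [36, 38]. Merged: [1, 2, 7, 10, 13, 18, 20, 26, 27, 36, 38]

Final merged array: [1, 2, 7, 10, 13, 18, 20, 26, 27, 36, 38]
Total comparisons: 9

The merged array is [1, 2, 7, 10, 13, 18, 20, 26, 27, 36, 38], requiring 9 comparisons. The merge step runs in O(n) time where n is the total number of elements.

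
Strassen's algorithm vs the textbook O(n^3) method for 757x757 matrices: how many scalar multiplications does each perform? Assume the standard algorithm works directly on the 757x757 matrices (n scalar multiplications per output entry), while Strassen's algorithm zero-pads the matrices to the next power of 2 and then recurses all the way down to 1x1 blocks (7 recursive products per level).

Matrix multiplication for 757x757 matrices:

Strassen's algorithm requires power-of-2 dimensions. Pad 757x757 to 1024x1024 (next power of 2).

Standard algorithm: 757^3 = 433798093 multiplications
Strassen's algorithm: 7^(log2(1024)) = 7^10 = 282475249 multiplications
Savings: 433798093 - 282475249 = 151322844 multiplications

Standard: 433798093 multiplications (757^3). Strassen: 282475249 multiplications (7^10, after padding to 1024x1024). Strassen reduces 8 recursive multiplications to 7 at each level.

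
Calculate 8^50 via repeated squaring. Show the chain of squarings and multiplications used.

Computing 8^50 by squaring (build up from 8^1; each line after the first costs one multiplication):

8^1 = 8
8^2 = (8^1)^2 = 8^2 = 64
8^3 = 8 * 8^2 = 8 * 64 = 512
8^6 = (8^3)^2 = 512^2 = 262144
8^12 = (8^6)^2 = 262144^2 = 68719476736
8^24 = (8^12)^2 = 68719476736^2 = 4722366482869645213696
8^25 = 8 * 8^24 = 8 * 4722366482869645213696 = 37778931862957161709568
8^50 = (8^25)^2 = 37778931862957161709568^2 = 1427247692705959881058285969449495136382746624

Result: 1427247692705959881058285969449495136382746624
Multiplications needed: 7 (7 lines after 8^1)

8^50 = 1427247692705959881058285969449495136382746624. Using exponentiation by squaring, this requires 7 multiplications. The key idea: if the exponent is even, square the half-power; if odd, multiply by the base once.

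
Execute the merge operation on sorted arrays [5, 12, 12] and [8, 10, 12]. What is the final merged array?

Merging process:

Compare 5 vs 8: take 5 from left. Merged: [5]
Compare 12 vs 8: take 8 from right. Merged: [5, 8]
Compare 12 vs 10: take 10 from right. Merged: [5, 8, 10]
Compare 12 vs 12: take 12 from left. Merged: [5, 8, 10, 12]
Compare 12 vs 12: take 12 from left. Merged: [5, 8, 10, 12, 12]
Append remaining from right: [12]. Merged: [5, 8, 10, 12, 12, 12]

Final merged array: [5, 8, 10, 12, 12, 12]
Total comparisons: 5

The merged array is [5, 8, 10, 12, 12, 12], requiring 5 comparisons. The merge step runs in O(n) time where n is the total number of elements.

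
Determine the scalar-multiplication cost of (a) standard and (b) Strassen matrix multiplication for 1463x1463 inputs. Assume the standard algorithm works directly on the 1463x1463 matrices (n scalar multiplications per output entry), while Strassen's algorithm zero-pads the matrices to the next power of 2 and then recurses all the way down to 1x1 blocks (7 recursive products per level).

Matrix multiplication for 1463x1463 matrices:

Strassen's algorithm requires power-of-2 dimensions. Pad 1463x1463 to 2048x2048 (next power of 2).

Standard algorithm: 1463^3 = 3131359847 multiplications
Strassen's algorithm: 7^(log2(2048)) = 7^11 = 1977326743 multiplications
Savings: 3131359847 - 1977326743 = 1154033104 multiplications

Standard: 3131359847 multiplications (1463^3). Strassen: 1977326743 multiplications (7^11, after padding to 2048x2048). Strassen reduces 8 recursive multiplications to 7 at each level.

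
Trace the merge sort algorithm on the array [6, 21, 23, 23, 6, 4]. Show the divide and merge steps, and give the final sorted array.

Merge sort trace:

Split: [6, 21, 23, 23, 6, 4] -> [6, 21, 23] and [23, 6, 4]
  Split: [6, 21, 23] -> [6] and [21, 23]
    Split: [21, 23] -> [21] and [23]
    Merge: [21] + [23] -> [21, 23]
  Merge: [6] + [21, 23] -> [6, 21, 23]
  Split: [23, 6, 4] -> [23] and [6, 4]
    Split: [6, 4] -> [6] and [4]
    Merge: [6] + [4] -> [4, 6]
  Merge: [23] + [4, 6] -> [4, 6, 23]
Merge: [6, 21, 23] + [4, 6, 23] -> [4, 6, 6, 21, 23, 23]

Final sorted array: [4, 6, 6, 21, 23, 23]

The merge sort proceeds by recursively splitting the array and merging sorted halves.
After all merges, the sorted array is [4, 6, 6, 21, 23, 23].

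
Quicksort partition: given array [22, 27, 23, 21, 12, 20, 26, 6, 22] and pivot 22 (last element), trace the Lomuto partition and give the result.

Lomuto partition with pivot = 22:

Initial array: [22, 27, 23, 21, 12, 20, 26, 6, 22]

arr[0]=22 <= 22: swap with position 0, array becomes [22, 27, 23, 21, 12, 20, 26, 6, 22]
arr[1]=27 > 22: no swap
arr[2]=23 > 22: no swap
arr[3]=21 <= 22: swap with position 1, array becomes [22, 21, 23, 27, 12, 20, 26, 6, 22]
arr[4]=12 <= 22: swap with position 2, array becomes [22, 21, 12, 27, 23, 20, 26, 6, 22]
arr[5]=20 <= 22: swap with position 3, array becomes [22, 21, 12, 20, 23, 27, 26, 6, 22]
arr[6]=26 > 22: no swap
arr[7]=6 <= 22: swap with position 4, array becomes [22, 21, 12, 20, 6, 27, 26, 23, 22]

Place pivot at position 5: [22, 21, 12, 20, 6, 22, 26, 23, 27]
Pivot position: 5

After partitioning with pivot 22, the array becomes [22, 21, 12, 20, 6, 22, 26, 23, 27]. The pivot is placed at index 5. All elements to the left of the pivot are <= 22, and all elements to the right are > 22.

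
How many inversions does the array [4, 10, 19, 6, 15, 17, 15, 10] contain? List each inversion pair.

Finding inversions in [4, 10, 19, 6, 15, 17, 15, 10]:

(1, 3): arr[1]=10 > arr[3]=6
(2, 3): arr[2]=19 > arr[3]=6
(2, 4): arr[2]=19 > arr[4]=15
(2, 5): arr[2]=19 > arr[5]=17
(2, 6): arr[2]=19 > arr[6]=15
(2, 7): arr[2]=19 > arr[7]=10
(4, 7): arr[4]=15 > arr[7]=10
(5, 6): arr[5]=17 > arr[6]=15
(5, 7): arr[5]=17 > arr[7]=10
(6, 7): arr[6]=15 > arr[7]=10

Total inversions: 10

The array has 10 inversion(s): (1,3), (2,3), (2,4), (2,5), (2,6), (2,7), (4,7), (5,6), (5,7), (6,7). Each pair (i,j) satisfies i < j and arr[i] > arr[j].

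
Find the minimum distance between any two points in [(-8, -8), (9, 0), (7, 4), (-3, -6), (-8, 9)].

Computing all pairwise distances among 5 points:

d((-8, -8), (9, 0)) = 18.7883
d((-8, -8), (7, 4)) = 19.2094
d((-8, -8), (-3, -6)) = 5.3852
d((-8, -8), (-8, 9)) = 17.0
d((9, 0), (7, 4)) = 4.4721 <-- minimum
d((9, 0), (-3, -6)) = 13.4164
d((9, 0), (-8, 9)) = 19.2354
d((7, 4), (-3, -6)) = 14.1421
d((7, 4), (-8, 9)) = 15.8114
d((-3, -6), (-8, 9)) = 15.8114

Closest pair: (9, 0) and (7, 4) with distance 4.4721

The closest pair is (9, 0) and (7, 4) with Euclidean distance 4.4721. For 5 points, brute-force pairwise comparison is shown above. For large n, the divide-and-conquer algorithm (sort by x, recurse on halves, check the dividing strip) achieves O(n log n).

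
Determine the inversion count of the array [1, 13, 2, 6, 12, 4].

Finding inversions in [1, 13, 2, 6, 12, 4]:

(1, 2): arr[1]=13 > arr[2]=2
(1, 3): arr[1]=13 > arr[3]=6
(1, 4): arr[1]=13 > arr[4]=12
(1, 5): arr[1]=13 > arr[5]=4
(3, 5): arr[3]=6 > arr[5]=4
(4, 5): arr[4]=12 > arr[5]=4

Total inversions: 6

The array has 6 inversion(s): (1,2), (1,3), (1,4), (1,5), (3,5), (4,5). Each pair (i,j) satisfies i < j and arr[i] > arr[j].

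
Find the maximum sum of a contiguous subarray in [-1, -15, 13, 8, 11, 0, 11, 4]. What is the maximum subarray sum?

Using Kadane's algorithm on [-1, -15, 13, 8, 11, 0, 11, 4]:

Scanning through the array:
Position 1 (value -15): max_ending_here = -15, max_so_far = -1
Position 2 (value 13): max_ending_here = 13, max_so_far = 13
Position 3 (value 8): max_ending_here = 21, max_so_far = 21
Position 4 (value 11): max_ending_here = 32, max_so_far = 32
Position 5 (value 0): max_ending_here = 32, max_so_far = 32
Position 6 (value 11): max_ending_here = 43, max_so_far = 43
Position 7 (value 4): max_ending_here = 47, max_so_far = 47

Maximum subarray: [13, 8, 11, 0, 11, 4]
Maximum sum: 47

The maximum subarray is [13, 8, 11, 0, 11, 4] with sum 47. This subarray runs from index 2 to index 7.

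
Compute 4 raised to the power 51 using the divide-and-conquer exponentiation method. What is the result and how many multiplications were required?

Computing 4^51 by squaring (build up from 4^1; each line after the first costs one multiplication):

4^1 = 4
4^2 = (4^1)^2 = 4^2 = 16
4^3 = 4 * 4^2 = 4 * 16 = 64
4^6 = (4^3)^2 = 64^2 = 4096
4^12 = (4^6)^2 = 4096^2 = 16777216
4^24 = (4^12)^2 = 16777216^2 = 281474976710656
4^25 = 4 * 4^24 = 4 * 281474976710656 = 1125899906842624
4^50 = (4^25)^2 = 1125899906842624^2 = 1267650600228229401496703205376
4^51 = 4 * 4^50 = 4 * 1267650600228229401496703205376 = 5070602400912917605986812821504

Result: 5070602400912917605986812821504
Multiplications needed: 8 (8 lines after 4^1)

4^51 = 5070602400912917605986812821504. Using exponentiation by squaring, this requires 8 multiplications. The key idea: if the exponent is even, square the half-power; if odd, multiply by the base once.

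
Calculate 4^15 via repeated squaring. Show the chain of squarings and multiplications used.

Computing 4^15 by squaring (build up from 4^1; each line after the first costs one multiplication):

4^1 = 4
4^2 = (4^1)^2 = 4^2 = 16
4^3 = 4 * 4^2 = 4 * 16 = 64
4^6 = (4^3)^2 = 64^2 = 4096
4^7 = 4 * 4^6 = 4 * 4096 = 16384
4^14 = (4^7)^2 = 16384^2 = 268435456
4^15 = 4 * 4^14 = 4 * 268435456 = 1073741824

Result: 1073741824
Multiplications needed: 6 (6 lines after 4^1)

4^15 = 1073741824. Using exponentiation by squaring, this requires 6 multiplications. The key idea: if the exponent is even, square the half-power; if odd, multiply by the base once.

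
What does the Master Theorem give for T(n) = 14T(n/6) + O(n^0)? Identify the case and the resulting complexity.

Master Theorem for T(n) = 14T(n/6) + O(n^0):

a = 14, b = 6, c = 0
log_b(a) = log_6(14) = 1.4729

Case 1: c = 0 < log_6(14) = 1.4729
T(n) = O(n^(log_6 14))

For T(n) = 14T(n/6) + O(n^0): log_6(14) = 1.4729. This is Case 1 of the Master Theorem (c < log_b(a), work dominated by leaves), giving O(n^(log_6 14)).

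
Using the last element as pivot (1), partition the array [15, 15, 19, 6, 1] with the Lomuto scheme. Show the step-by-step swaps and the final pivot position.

Lomuto partition with pivot = 1:

Initial array: [15, 15, 19, 6, 1]

arr[0]=15 > 1: no swap
arr[1]=15 > 1: no swap
arr[2]=19 > 1: no swap
arr[3]=6 > 1: no swap

Place pivot at position 0: [1, 15, 19, 6, 15]
Pivot position: 0

After partitioning with pivot 1, the array becomes [1, 15, 19, 6, 15]. The pivot is placed at index 0. All elements to the left of the pivot are <= 1, and all elements to the right are > 1.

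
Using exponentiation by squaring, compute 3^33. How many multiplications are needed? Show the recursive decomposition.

Computing 3^33 by squaring (build up from 3^1; each line after the first costs one multiplication):

3^1 = 3
3^2 = (3^1)^2 = 3^2 = 9
3^4 = (3^2)^2 = 9^2 = 81
3^8 = (3^4)^2 = 81^2 = 6561
3^16 = (3^8)^2 = 6561^2 = 43046721
3^32 = (3^16)^2 = 43046721^2 = 1853020188851841
3^33 = 3 * 3^32 = 3 * 1853020188851841 = 5559060566555523

Result: 5559060566555523
Multiplications needed: 6 (6 lines after 3^1)

3^33 = 5559060566555523. Using exponentiation by squaring, this requires 6 multiplications. The key idea: if the exponent is even, square the half-power; if odd, multiply by the base once.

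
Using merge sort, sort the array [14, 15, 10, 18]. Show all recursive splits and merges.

Merge sort trace:

Split: [14, 15, 10, 18] -> [14, 15] and [10, 18]
  Split: [14, 15] -> [14] and [15]
  Merge: [14] + [15] -> [14, 15]
  Split: [10, 18] -> [10] and [18]
  Merge: [10] + [18] -> [10, 18]
Merge: [14, 15] + [10, 18] -> [10, 14, 15, 18]

Final sorted array: [10, 14, 15, 18]

The merge sort proceeds by recursively splitting the array and merging sorted halves.
After all merges, the sorted array is [10, 14, 15, 18].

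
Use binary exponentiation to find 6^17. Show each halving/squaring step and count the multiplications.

Computing 6^17 by squaring (build up from 6^1; each line after the first costs one multiplication):

6^1 = 6
6^2 = (6^1)^2 = 6^2 = 36
6^4 = (6^2)^2 = 36^2 = 1296
6^8 = (6^4)^2 = 1296^2 = 1679616
6^16 = (6^8)^2 = 1679616^2 = 2821109907456
6^17 = 6 * 6^16 = 6 * 2821109907456 = 16926659444736

Result: 16926659444736
Multiplications needed: 5 (5 lines after 6^1)

6^17 = 16926659444736. Using exponentiation by squaring, this requires 5 multiplications. The key idea: if the exponent is even, square the half-power; if odd, multiply by the base once.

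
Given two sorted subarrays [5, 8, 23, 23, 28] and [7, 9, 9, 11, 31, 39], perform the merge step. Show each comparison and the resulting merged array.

Merging process:

Compare 5 vs 7: take 5 from left. Merged: [5]
Compare 8 vs 7: take 7 from right. Merged: [5, 7]
Compare 8 vs 9: take 8 from left. Merged: [5, 7, 8]
Compare 23 vs 9: take 9 from right. Merged: [5, 7, 8, 9]
Compare 23 vs 9: take 9 from right. Merged: [5, 7, 8, 9, 9]
Compare 23 vs 11: take 11 from right. Merged: [5, 7, 8, 9, 9, 11]
Compare 23 vs 31: take 23 from left. Merged: [5, 7, 8, 9, 9, 11, 23]
Compare 23 vs 31: take 23 from left. Merged: [5, 7, 8, 9, 9, 11, 23, 23]
Compare 28 vs 31: take 28 from left. Merged: [5, 7, 8, 9, 9, 11, 23, 23, 28]
Append remaining from right: [31, 39]. Merged: [5, 7, 8, 9, 9, 11, 23, 23, 28, 31, 39]

Final merged array: [5, 7, 8, 9, 9, 11, 23, 23, 28, 31, 39]
Total comparisons: 9

The merged array is [5, 7, 8, 9, 9, 11, 23, 23, 28, 31, 39], requiring 9 comparisons. The merge step runs in O(n) time where n is the total number of elements.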